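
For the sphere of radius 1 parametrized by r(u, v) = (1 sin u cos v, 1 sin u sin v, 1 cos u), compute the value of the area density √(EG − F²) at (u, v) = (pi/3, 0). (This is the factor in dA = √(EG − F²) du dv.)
√(EG − F²)|_{(pi/3, 0)} = sqrt(3)/2

E = 1, F = 0, G = sin(u)^2, so EG − F² = sin(u)^2. Taking the positive square root: √(EG − F²) = Abs(sin(u)). At (u, v) = (pi/3, 0): sqrt(3)/2.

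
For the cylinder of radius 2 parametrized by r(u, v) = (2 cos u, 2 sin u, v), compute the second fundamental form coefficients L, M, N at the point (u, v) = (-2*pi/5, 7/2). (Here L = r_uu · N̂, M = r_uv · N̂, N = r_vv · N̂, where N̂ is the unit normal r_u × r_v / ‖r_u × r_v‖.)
L = -2;  M = 0;  N = 0

Compute the unit normal N̂(u, v) = (cos(u), sin(u), 0), and the second partials r_uu, r_uv, r_vv. Take dot products:
  L(u, v) = r_uu · N̂ = -2,
  M(u, v) = r_uv · N̂ = 0,
  N(u, v) = r_vv · N̂ = 0.
Evaluating at (u, v) = (-2*pi/5, 7/2):
  L = -2, M = 0, N = 0.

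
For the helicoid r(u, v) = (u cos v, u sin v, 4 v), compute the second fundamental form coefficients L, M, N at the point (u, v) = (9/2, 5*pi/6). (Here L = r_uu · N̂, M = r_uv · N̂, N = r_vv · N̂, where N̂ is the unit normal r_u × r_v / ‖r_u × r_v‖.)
L = 0;  M = -8*sqrt(145)/145;  N = 0

Compute the unit normal N̂(u, v) = (4*sin(v)/sqrt(u^2 + 16), -4*cos(v)/sqrt(u^2 + 16), u/sqrt(u^2 + 16)), and the second partials r_uu, r_uv, r_vv. Take dot products:
  L(u, v) = r_uu · N̂ = 0,
  M(u, v) = r_uv · N̂ = -4/sqrt(u^2 + 16),
  N(u, v) = r_vv · N̂ = 0.
Evaluating at (u, v) = (9/2, 5*pi/6):
  L = 0, M = -8*sqrt(145)/145, N = 0.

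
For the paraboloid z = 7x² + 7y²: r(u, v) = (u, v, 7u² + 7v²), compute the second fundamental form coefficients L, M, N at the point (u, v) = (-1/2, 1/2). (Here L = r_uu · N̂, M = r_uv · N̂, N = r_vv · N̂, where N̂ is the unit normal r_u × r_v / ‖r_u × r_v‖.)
L = 14*sqrt(11)/33;  M = 0;  N = 14*sqrt(11)/33

Compute the unit normal N̂(u, v) = (-14*u/sqrt(196*u^2 + 196*v^2 + 1), -14*v/sqrt(196*u^2 + 196*v^2 + 1), 1/sqrt(196*u^2 + 196*v^2 + 1)), and the second partials r_uu, r_uv, r_vv. Take dot products:
  L(u, v) = r_uu · N̂ = 14/sqrt(196*u^2 + 196*v^2 + 1),
  M(u, v) = r_uv · N̂ = 0,
  N(u, v) = r_vv · N̂ = 14/sqrt(196*u^2 + 196*v^2 + 1).
Evaluating at (u, v) = (-1/2, 1/2):
  L = 14*sqrt(11)/33, M = 0, N = 14*sqrt(11)/33.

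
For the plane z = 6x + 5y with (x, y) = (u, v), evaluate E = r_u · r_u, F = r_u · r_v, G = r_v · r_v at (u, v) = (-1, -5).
E = 37;  F = 30;  G = 26

Partials: r_u = (1, 0, 6), r_v = (0, 1, 5). As functions of (u, v):
  E = r_u · r_u = 37,
  F = r_u · r_v = 30,
  G = r_v · r_v = 26.
Evaluating at (u, v) = (-1, -5): E = 37, F = 30, G = 26.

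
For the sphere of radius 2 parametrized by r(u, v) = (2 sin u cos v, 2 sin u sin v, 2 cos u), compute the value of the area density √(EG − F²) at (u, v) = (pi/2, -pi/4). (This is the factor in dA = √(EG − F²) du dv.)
√(EG − F²)|_{(pi/2, -pi/4)} = 4

E = 4, F = 0, G = 4*sin(u)^2, so EG − F² = 16*sin(u)^2. Taking the positive square root: √(EG − F²) = 4*Abs(sin(u)). At (u, v) = (pi/2, -pi/4): 4.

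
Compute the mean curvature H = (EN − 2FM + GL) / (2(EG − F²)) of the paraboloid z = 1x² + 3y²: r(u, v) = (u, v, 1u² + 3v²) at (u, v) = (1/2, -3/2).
H = 88*sqrt(83)/6889

With E = 4*u^2 + 1, F = 12*u*v, G = 36*v^2 + 1, L = 2/sqrt(4*u^2 + 36*v^2 + 1), M = 0, N = 6/sqrt(4*u^2 + 36*v^2 + 1), assemble
  H = (EN − 2FM + GL) / (2(EG − F²)) = 4*(3*u^2 + 9*v^2 + 1)/(4*u^2 + 36*v^2 + 1)^(3/2).
At (u, v) = (1/2, -3/2): H = 88*sqrt(83)/6889.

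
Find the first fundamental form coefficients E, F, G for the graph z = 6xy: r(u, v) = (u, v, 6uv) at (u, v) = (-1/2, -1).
E = 37;  F = 18;  G = 10

Partials: r_u = (1, 0, 6*v), r_v = (0, 1, 6*u). As functions of (u, v):
  E = r_u · r_u = 36*v^2 + 1,
  F = r_u · r_v = 36*u*v,
  G = r_v · r_v = 36*u^2 + 1.
Evaluating at (u, v) = (-1/2, -1): E = 37, F = 18, G = 10.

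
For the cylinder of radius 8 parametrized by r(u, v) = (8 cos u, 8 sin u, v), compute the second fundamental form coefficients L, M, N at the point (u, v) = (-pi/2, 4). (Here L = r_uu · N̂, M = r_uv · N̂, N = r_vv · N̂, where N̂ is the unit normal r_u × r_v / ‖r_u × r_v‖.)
L = -8;  M = 0;  N = 0

Compute the unit normal N̂(u, v) = (cos(u), sin(u), 0), and the second partials r_uu, r_uv, r_vv. Take dot products:
  L(u, v) = r_uu · N̂ = -8,
  M(u, v) = r_uv · N̂ = 0,
  N(u, v) = r_vv · N̂ = 0.
Evaluating at (u, v) = (-pi/2, 4):
  L = -8, M = 0, N = 0.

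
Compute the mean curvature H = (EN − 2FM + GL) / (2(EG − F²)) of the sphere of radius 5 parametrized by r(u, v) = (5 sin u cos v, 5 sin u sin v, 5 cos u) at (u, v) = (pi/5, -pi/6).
H = -1/5

With E = 25, F = 0, G = 25*sin(u)^2, L = -5*sin(u)/Abs(sin(u)), M = 0, N = -5*sin(u)^3/Abs(sin(u)), assemble
  H = (EN − 2FM + GL) / (2(EG − F²)) = -sin(u)/(5*Abs(sin(u))).
At (u, v) = (pi/5, -pi/6): H = -1/5.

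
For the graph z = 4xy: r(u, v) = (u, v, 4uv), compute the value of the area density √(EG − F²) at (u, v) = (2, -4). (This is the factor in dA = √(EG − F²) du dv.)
√(EG − F²)|_{(2, -4)} = sqrt(321)

E = 16*v^2 + 1, F = 16*u*v, G = 16*u^2 + 1, so EG − F² = 16*u^2 + 16*v^2 + 1. Taking the positive square root: √(EG − F²) = sqrt(16*u^2 + 16*v^2 + 1). At (u, v) = (2, -4): sqrt(321).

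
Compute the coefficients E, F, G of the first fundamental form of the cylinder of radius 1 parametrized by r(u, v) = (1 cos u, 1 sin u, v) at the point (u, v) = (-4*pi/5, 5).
E = 1;  F = 0;  G = 1

Partials: r_u = (-sin(u), cos(u), 0), r_v = (0, 0, 1). As functions of (u, v):
  E = r_u · r_u = 1,
  F = r_u · r_v = 0,
  G = r_v · r_v = 1.
Evaluating at (u, v) = (-4*pi/5, 5): E = 1, F = 0, G = 1.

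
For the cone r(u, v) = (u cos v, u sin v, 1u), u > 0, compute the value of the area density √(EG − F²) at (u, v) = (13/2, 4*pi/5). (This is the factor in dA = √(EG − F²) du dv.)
√(EG − F²)|_{(13/2, 4*pi/5)} = 13*sqrt(2)/2

E = 2, F = 0, G = u^2, so EG − F² = 2*u^2. Taking the positive square root: √(EG − F²) = sqrt(2)*Abs(u). At (u, v) = (13/2, 4*pi/5): 13*sqrt(2)/2.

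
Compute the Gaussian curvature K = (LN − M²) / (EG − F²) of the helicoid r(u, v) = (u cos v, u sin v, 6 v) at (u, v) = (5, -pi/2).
K = -36/3721

Coefficients of the first fundamental form: E = 1, F = 0, G = u^2 + 36.
Coefficients of the second fundamental form: L = 0, M = -6/sqrt(u^2 + 36), N = 0.
Assemble K = (LN − M²)/(EG − F²) = -36/(u^2 + 36)^2. At (u, v) = (5, -pi/2): K = -36/3721.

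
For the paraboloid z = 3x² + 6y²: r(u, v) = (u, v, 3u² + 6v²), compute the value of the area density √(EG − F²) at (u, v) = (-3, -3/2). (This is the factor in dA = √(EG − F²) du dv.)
√(EG − F²)|_{(-3, -3/2)} = sqrt(649)

E = 36*u^2 + 1, F = 72*u*v, G = 144*v^2 + 1, so EG − F² = 36*u^2 + 144*v^2 + 1. Taking the positive square root: √(EG − F²) = sqrt(36*u^2 + 144*v^2 + 1). At (u, v) = (-3, -3/2): sqrt(649).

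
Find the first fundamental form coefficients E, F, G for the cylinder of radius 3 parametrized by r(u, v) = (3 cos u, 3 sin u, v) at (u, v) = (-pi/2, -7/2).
E = 9;  F = 0;  G = 1

Partials: r_u = (-3*sin(u), 3*cos(u), 0), r_v = (0, 0, 1). As functions of (u, v):
  E = r_u · r_u = 9,
  F = r_u · r_v = 0,
  G = r_v · r_v = 1.
Evaluating at (u, v) = (-pi/2, -7/2): E = 9, F = 0, G = 1.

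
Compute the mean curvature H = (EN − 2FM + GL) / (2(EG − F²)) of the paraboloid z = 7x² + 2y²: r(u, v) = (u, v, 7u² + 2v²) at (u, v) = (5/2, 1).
H = 857*sqrt(138)/171396

With E = 196*u^2 + 1, F = 56*u*v, G = 16*v^2 + 1, L = 14/sqrt(196*u^2 + 16*v^2 + 1), M = 0, N = 4/sqrt(196*u^2 + 16*v^2 + 1), assemble
  H = (EN − 2FM + GL) / (2(EG − F²)) = (392*u^2 + 112*v^2 + 9)/(196*u^2 + 16*v^2 + 1)^(3/2).
At (u, v) = (5/2, 1): H = 857*sqrt(138)/171396.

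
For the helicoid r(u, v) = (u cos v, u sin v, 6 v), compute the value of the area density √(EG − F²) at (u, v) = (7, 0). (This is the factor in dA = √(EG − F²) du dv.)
√(EG − F²)|_{(7, 0)} = sqrt(85)

E = 1, F = 0, G = u^2 + 36, so EG − F² = u^2 + 36. Taking the positive square root: √(EG − F²) = sqrt(u^2 + 36). At (u, v) = (7, 0): sqrt(85).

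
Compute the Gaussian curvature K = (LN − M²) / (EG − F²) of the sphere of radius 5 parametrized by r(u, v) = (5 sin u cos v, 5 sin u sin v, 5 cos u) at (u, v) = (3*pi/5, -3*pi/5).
K = 1/25

Coefficients of the first fundamental form: E = 25, F = 0, G = 25*sin(u)^2.
Coefficients of the second fundamental form: L = -5*sin(u)/Abs(sin(u)), M = 0, N = -5*sin(u)^3/Abs(sin(u)).
Assemble K = (LN − M²)/(EG − F²) = 1/25. At (u, v) = (3*pi/5, -3*pi/5): K = 1/25.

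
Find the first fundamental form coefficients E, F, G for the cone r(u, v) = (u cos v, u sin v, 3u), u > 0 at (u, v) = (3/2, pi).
E = 10;  F = 0;  G = 9/4

Partials: r_u = (cos(v), sin(v), 3), r_v = (-u*sin(v), u*cos(v), 0). As functions of (u, v):
  E = r_u · r_u = 10,
  F = r_u · r_v = 0,
  G = r_v · r_v = u^2.
Evaluating at (u, v) = (3/2, pi): E = 10, F = 0, G = 9/4.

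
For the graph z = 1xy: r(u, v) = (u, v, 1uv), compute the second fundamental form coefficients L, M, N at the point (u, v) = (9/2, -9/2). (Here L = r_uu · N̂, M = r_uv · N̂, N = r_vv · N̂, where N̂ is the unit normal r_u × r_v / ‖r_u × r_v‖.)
L = 0;  M = sqrt(166)/83;  N = 0

Compute the unit normal N̂(u, v) = (-v/sqrt(u^2 + v^2 + 1), -u/sqrt(u^2 + v^2 + 1), 1/sqrt(u^2 + v^2 + 1)), and the second partials r_uu, r_uv, r_vv. Take dot products:
  L(u, v) = r_uu · N̂ = 0,
  M(u, v) = r_uv · N̂ = 1/sqrt(u^2 + v^2 + 1),
  N(u, v) = r_vv · N̂ = 0.
Evaluating at (u, v) = (9/2, -9/2):
  L = 0, M = sqrt(166)/83, N = 0.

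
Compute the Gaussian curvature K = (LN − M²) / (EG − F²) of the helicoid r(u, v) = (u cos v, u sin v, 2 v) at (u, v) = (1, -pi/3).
K = -4/25

Coefficients of the first fundamental form: E = 1, F = 0, G = u^2 + 4.
Coefficients of the second fundamental form: L = 0, M = -2/sqrt(u^2 + 4), N = 0.
Assemble K = (LN − M²)/(EG − F²) = -4/(u^2 + 4)^2. At (u, v) = (1, -pi/3): K = -4/25.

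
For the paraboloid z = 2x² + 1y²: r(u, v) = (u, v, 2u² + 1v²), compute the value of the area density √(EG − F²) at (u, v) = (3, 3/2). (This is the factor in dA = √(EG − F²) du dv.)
√(EG − F²)|_{(3, 3/2)} = sqrt(154)

E = 16*u^2 + 1, F = 8*u*v, G = 4*v^2 + 1, so EG − F² = 16*u^2 + 4*v^2 + 1. Taking the positive square root: √(EG − F²) = sqrt(16*u^2 + 4*v^2 + 1). At (u, v) = (3, 3/2): sqrt(154).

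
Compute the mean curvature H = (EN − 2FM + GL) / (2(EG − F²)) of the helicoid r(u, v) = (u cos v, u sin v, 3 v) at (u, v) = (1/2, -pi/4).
H = 0

With E = 1, F = 0, G = u^2 + 9, L = 0, M = -3/sqrt(u^2 + 9), N = 0, assemble
  H = (EN − 2FM + GL) / (2(EG − F²)) = 0.
At (u, v) = (1/2, -pi/4): H = 0.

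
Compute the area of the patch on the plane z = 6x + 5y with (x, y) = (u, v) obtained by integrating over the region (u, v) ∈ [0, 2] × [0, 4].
Area = 8*sqrt(62)

Area = ∫∫ √(EG − F²) du dv with √(EG − F²) = sqrt(62). Integrating over [0, 2] × [0, 4] gives 8*sqrt(62).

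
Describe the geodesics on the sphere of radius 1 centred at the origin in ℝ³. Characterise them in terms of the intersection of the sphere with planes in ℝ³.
Geodesics on the sphere of radius 1 are great circles — circles of radius 1 obtained as the intersection of the sphere with planes through the origin (the centre of the sphere).

A curve α(t) of nonzero constant speed on the sphere of radius 1 is a geodesic iff its acceleration α̈ is everywhere normal to the surface, i.e. parallel to the radial vector α(t). Then d/dt(α × α̇) = α̇ × α̇ + α × α̈ = 0, so α × α̇ is a constant vector n ≠ 0 and α(t) · n = 0 for all t: α lies in the plane through the origin with normal n. The intersection of that plane with the sphere is a circle of radius 1 (a great circle). Conversely, a great circle traversed at constant speed has centripetal acceleration pointing at the origin, hence normal to the sphere, so every great circle is a geodesic.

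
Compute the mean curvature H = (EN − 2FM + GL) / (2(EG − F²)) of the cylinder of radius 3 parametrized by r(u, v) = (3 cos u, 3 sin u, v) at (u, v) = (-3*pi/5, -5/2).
H = -1/6

With E = 9, F = 0, G = 1, L = -3, M = 0, N = 0, assemble
  H = (EN − 2FM + GL) / (2(EG − F²)) = -1/6.
At (u, v) = (-3*pi/5, -5/2): H = -1/6.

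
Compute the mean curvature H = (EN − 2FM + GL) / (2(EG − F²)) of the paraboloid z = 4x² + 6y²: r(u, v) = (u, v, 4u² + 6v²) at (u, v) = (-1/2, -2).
H = 2410*sqrt(593)/351649

With E = 64*u^2 + 1, F = 96*u*v, G = 144*v^2 + 1, L = 8/sqrt(64*u^2 + 144*v^2 + 1), M = 0, N = 12/sqrt(64*u^2 + 144*v^2 + 1), assemble
  H = (EN − 2FM + GL) / (2(EG − F²)) = 2*(192*u^2 + 288*v^2 + 5)/(64*u^2 + 144*v^2 + 1)^(3/2).
At (u, v) = (-1/2, -2): H = 2410*sqrt(593)/351649.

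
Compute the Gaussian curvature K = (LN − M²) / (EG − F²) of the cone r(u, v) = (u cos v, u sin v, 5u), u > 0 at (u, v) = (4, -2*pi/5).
K = 0

Coefficients of the first fundamental form: E = 26, F = 0, G = u^2.
Coefficients of the second fundamental form: L = 0, M = 0, N = 5*sqrt(26)*u^2/(26*Abs(u)).
Assemble K = (LN − M²)/(EG − F²) = 0. At (u, v) = (4, -2*pi/5): K = 0.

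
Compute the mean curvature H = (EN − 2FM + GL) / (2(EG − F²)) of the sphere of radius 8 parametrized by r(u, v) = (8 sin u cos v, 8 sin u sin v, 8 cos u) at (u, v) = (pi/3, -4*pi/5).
H = -1/8

With E = 64, F = 0, G = 64*sin(u)^2, L = -8*sin(u)/Abs(sin(u)), M = 0, N = -8*sin(u)^3/Abs(sin(u)), assemble
  H = (EN − 2FM + GL) / (2(EG − F²)) = -sin(u)/(8*Abs(sin(u))).
At (u, v) = (pi/3, -4*pi/5): H = -1/8.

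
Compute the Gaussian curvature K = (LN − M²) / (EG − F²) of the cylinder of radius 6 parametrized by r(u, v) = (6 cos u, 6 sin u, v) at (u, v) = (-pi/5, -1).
K = 0

Coefficients of the first fundamental form: E = 36, F = 0, G = 1.
Coefficients of the second fundamental form: L = -6, M = 0, N = 0.
Assemble K = (LN − M²)/(EG − F²) = 0. At (u, v) = (-pi/5, -1): K = 0.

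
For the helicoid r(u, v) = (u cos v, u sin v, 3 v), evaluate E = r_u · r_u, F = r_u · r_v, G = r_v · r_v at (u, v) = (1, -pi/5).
E = 1;  F = 0;  G = 10

Partials: r_u = (cos(v), sin(v), 0), r_v = (-u*sin(v), u*cos(v), 3). As functions of (u, v):
  E = r_u · r_u = 1,
  F = r_u · r_v = 0,
  G = r_v · r_v = u^2 + 9.
Evaluating at (u, v) = (1, -pi/5): E = 1, F = 0, G = 10.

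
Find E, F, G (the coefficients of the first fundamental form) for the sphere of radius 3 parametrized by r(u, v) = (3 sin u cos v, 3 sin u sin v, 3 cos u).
E = 9;  F = 0;  G = 9*sin(u)^2

Compute partials: r_u = (3*cos(u)*cos(v), 3*sin(v)*cos(u), -3*sin(u)), r_v = (-3*sin(u)*sin(v), 3*sin(u)*cos(v), 0). Then
  E = r_u · r_u = 9,
  F = r_u · r_v = 0,
  G = r_v · r_v = 9*sin(u)^2.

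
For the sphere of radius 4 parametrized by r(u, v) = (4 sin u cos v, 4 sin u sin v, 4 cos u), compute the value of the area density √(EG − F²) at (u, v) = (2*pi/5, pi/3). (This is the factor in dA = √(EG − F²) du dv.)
√(EG − F²)|_{(2*pi/5, pi/3)} = 4*sqrt(2*sqrt(5) + 10)

E = 16, F = 0, G = 16*sin(u)^2, so EG − F² = 256*sin(u)^2. Taking the positive square root: √(EG − F²) = 16*Abs(sin(u)). At (u, v) = (2*pi/5, pi/3): 4*sqrt(2*sqrt(5) + 10).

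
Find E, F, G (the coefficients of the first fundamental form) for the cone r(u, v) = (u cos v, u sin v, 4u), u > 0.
E = 17;  F = 0;  G = u^2

Compute partials: r_u = (cos(v), sin(v), 4), r_v = (-u*sin(v), u*cos(v), 0). Then
  E = r_u · r_u = 17,
  F = r_u · r_v = 0,
  G = r_v · r_v = u^2.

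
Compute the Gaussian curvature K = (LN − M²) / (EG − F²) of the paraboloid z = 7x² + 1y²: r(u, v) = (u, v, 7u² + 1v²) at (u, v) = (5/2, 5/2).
K = 28/1565001

Coefficients of the first fundamental form: E = 196*u^2 + 1, F = 28*u*v, G = 4*v^2 + 1.
Coefficients of the second fundamental form: L = 14/sqrt(196*u^2 + 4*v^2 + 1), M = 0, N = 2/sqrt(196*u^2 + 4*v^2 + 1).
Assemble K = (LN − M²)/(EG − F²) = 28/(38416*u^4 + 1568*u^2*v^2 + 392*u^2 + 16*v^4 + 8*v^2 + 1). At (u, v) = (5/2, 5/2): K = 28/1565001.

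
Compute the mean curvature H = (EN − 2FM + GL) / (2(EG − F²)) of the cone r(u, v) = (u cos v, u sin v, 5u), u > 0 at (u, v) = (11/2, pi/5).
H = 5*sqrt(26)/286

With E = 26, F = 0, G = u^2, L = 0, M = 0, N = 5*sqrt(26)*u^2/(26*Abs(u)), assemble
  H = (EN − 2FM + GL) / (2(EG − F²)) = 5*sqrt(26)/(52*Abs(u)).
At (u, v) = (11/2, pi/5): H = 5*sqrt(26)/286.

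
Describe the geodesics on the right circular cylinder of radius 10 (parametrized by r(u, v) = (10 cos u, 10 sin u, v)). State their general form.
The cylinder is flat (K = 0) and locally isometric to the plane via the development (u, v) ↦ (10 u, v). Geodesics are the pre-images of straight lines: circles (v constant), vertical lines (u constant), and helices (v = c · u + d) for constants c, d.

A right cylinder has E = 10², F = 0, G = 1, so EG − F² = 10², and L = −10, M = N = 0, giving K = (LN − M²)/(EG − F²) = 0 everywhere. A flat surface is locally isometric to the Euclidean plane via the map (u, v) ↦ (10 u, v). Straight lines in the (x̃, ỹ) plane pull back to: (a) horizontal circles (v = const), (b) vertical generators (u = const), and (c) helices (10 u tan θ = v, i.e. v = c · u + d).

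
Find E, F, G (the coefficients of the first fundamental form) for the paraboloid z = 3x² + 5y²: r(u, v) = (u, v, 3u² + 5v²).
E = 36*u^2 + 1;  F = 60*u*v;  G = 100*v^2 + 1

Compute partials: r_u = (1, 0, 6*u), r_v = (0, 1, 10*v). Then
  E = r_u · r_u = 36*u^2 + 1,
  F = r_u · r_v = 60*u*v,
  G = r_v · r_v = 100*v^2 + 1.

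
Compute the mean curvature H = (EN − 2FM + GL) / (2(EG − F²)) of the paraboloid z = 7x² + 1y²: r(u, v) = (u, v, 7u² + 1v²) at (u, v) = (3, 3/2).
H = 1835*sqrt(1774)/3147076

With E = 196*u^2 + 1, F = 28*u*v, G = 4*v^2 + 1, L = 14/sqrt(196*u^2 + 4*v^2 + 1), M = 0, N = 2/sqrt(196*u^2 + 4*v^2 + 1), assemble
  H = (EN − 2FM + GL) / (2(EG − F²)) = 4*(49*u^2 + 7*v^2 + 2)/(196*u^2 + 4*v^2 + 1)^(3/2).
At (u, v) = (3, 3/2): H = 1835*sqrt(1774)/3147076.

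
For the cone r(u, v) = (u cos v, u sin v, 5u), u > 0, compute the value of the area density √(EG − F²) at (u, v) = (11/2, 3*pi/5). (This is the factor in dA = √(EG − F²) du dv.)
√(EG − F²)|_{(11/2, 3*pi/5)} = 11*sqrt(26)/2

E = 26, F = 0, G = u^2, so EG − F² = 26*u^2. Taking the positive square root: √(EG − F²) = sqrt(26)*Abs(u). At (u, v) = (11/2, 3*pi/5): 11*sqrt(26)/2.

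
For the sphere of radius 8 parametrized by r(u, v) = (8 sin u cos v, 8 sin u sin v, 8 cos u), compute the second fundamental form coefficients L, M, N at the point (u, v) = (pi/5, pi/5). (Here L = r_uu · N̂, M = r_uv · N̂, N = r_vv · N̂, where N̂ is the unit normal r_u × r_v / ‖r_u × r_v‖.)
L = -8;  M = 0;  N = -5 + sqrt(5)

Compute the unit normal N̂(u, v) = (sin(u)^2*cos(v)/Abs(sin(u)), sin(u)^2*sin(v)/Abs(sin(u)), sin(2*u)/(2*Abs(sin(u)))), and the second partials r_uu, r_uv, r_vv. Take dot products:
  L(u, v) = r_uu · N̂ = -8*sin(u)/Abs(sin(u)),
  M(u, v) = r_uv · N̂ = 0,
  N(u, v) = r_vv · N̂ = -8*sin(u)^3/Abs(sin(u)).
Evaluating at (u, v) = (pi/5, pi/5):
  L = -8, M = 0, N = -5 + sqrt(5).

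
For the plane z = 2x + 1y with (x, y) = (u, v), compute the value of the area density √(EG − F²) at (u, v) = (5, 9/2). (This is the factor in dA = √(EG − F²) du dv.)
√(EG − F²)|_{(5, 9/2)} = sqrt(6)

E = 5, F = 2, G = 2, so EG − F² = 6. Taking the positive square root: √(EG − F²) = sqrt(6). At (u, v) = (5, 9/2): sqrt(6).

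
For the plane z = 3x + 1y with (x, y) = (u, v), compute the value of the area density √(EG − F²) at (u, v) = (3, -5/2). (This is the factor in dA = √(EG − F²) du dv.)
√(EG − F²)|_{(3, -5/2)} = sqrt(11)

E = 10, F = 3, G = 2, so EG − F² = 11. Taking the positive square root: √(EG − F²) = sqrt(11). At (u, v) = (3, -5/2): sqrt(11).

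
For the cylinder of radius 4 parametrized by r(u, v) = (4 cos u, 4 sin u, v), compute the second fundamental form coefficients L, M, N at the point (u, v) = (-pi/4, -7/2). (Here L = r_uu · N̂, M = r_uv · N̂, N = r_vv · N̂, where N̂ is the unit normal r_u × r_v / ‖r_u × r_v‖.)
L = -4;  M = 0;  N = 0

Compute the unit normal N̂(u, v) = (cos(u), sin(u), 0), and the second partials r_uu, r_uv, r_vv. Take dot products:
  L(u, v) = r_uu · N̂ = -4,
  M(u, v) = r_uv · N̂ = 0,
  N(u, v) = r_vv · N̂ = 0.
Evaluating at (u, v) = (-pi/4, -7/2):
  L = -4, M = 0, N = 0.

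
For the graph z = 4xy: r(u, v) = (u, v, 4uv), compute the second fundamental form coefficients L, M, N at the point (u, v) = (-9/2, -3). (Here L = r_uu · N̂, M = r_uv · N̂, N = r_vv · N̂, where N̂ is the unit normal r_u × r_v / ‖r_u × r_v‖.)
L = 0;  M = 4*sqrt(469)/469;  N = 0

Compute the unit normal N̂(u, v) = (-4*v/sqrt(16*u^2 + 16*v^2 + 1), -4*u/sqrt(16*u^2 + 16*v^2 + 1), 1/sqrt(16*u^2 + 16*v^2 + 1)), and the second partials r_uu, r_uv, r_vv. Take dot products:
  L(u, v) = r_uu · N̂ = 0,
  M(u, v) = r_uv · N̂ = 4/sqrt(16*u^2 + 16*v^2 + 1),
  N(u, v) = r_vv · N̂ = 0.
Evaluating at (u, v) = (-9/2, -3):
  L = 0, M = 4*sqrt(469)/469, N = 0.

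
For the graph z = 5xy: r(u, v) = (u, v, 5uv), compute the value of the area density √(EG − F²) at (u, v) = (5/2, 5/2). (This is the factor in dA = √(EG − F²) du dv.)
√(EG − F²)|_{(5/2, 5/2)} = sqrt(1254)/2

E = 25*v^2 + 1, F = 25*u*v, G = 25*u^2 + 1, so EG − F² = 25*u^2 + 25*v^2 + 1. Taking the positive square root: √(EG − F²) = sqrt(25*u^2 + 25*v^2 + 1). At (u, v) = (5/2, 5/2): sqrt(1254)/2.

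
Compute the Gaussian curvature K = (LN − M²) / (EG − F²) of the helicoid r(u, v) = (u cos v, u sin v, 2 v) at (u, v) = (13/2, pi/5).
K = -64/34225

Coefficients of the first fundamental form: E = 1, F = 0, G = u^2 + 4.
Coefficients of the second fundamental form: L = 0, M = -2/sqrt(u^2 + 4), N = 0.
Assemble K = (LN − M²)/(EG − F²) = -4/(u^2 + 4)^2. At (u, v) = (13/2, pi/5): K = -64/34225.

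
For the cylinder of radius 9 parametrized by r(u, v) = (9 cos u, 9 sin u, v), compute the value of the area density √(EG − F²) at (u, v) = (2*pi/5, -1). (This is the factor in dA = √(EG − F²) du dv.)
√(EG − F²)|_{(2*pi/5, -1)} = 9

E = 81, F = 0, G = 1, so EG − F² = 81. Taking the positive square root: √(EG − F²) = 9. At (u, v) = (2*pi/5, -1): 9.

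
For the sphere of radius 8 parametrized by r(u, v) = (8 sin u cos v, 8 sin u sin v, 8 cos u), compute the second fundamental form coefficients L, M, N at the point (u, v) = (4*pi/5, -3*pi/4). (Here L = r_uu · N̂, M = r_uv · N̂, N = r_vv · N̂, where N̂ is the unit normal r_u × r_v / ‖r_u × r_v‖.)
L = -8;  M = 0;  N = -5 + sqrt(5)

Compute the unit normal N̂(u, v) = (sin(u)^2*cos(v)/Abs(sin(u)), sin(u)^2*sin(v)/Abs(sin(u)), sin(2*u)/(2*Abs(sin(u)))), and the second partials r_uu, r_uv, r_vv. Take dot products:
  L(u, v) = r_uu · N̂ = -8*sin(u)/Abs(sin(u)),
  M(u, v) = r_uv · N̂ = 0,
  N(u, v) = r_vv · N̂ = -8*sin(u)^3/Abs(sin(u)).
Evaluating at (u, v) = (4*pi/5, -3*pi/4):
  L = -8, M = 0, N = -5 + sqrt(5).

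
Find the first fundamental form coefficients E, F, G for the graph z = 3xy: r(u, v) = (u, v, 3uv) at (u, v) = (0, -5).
E = 226;  F = 0;  G = 1

Partials: r_u = (1, 0, 3*v), r_v = (0, 1, 3*u). As functions of (u, v):
  E = r_u · r_u = 9*v^2 + 1,
  F = r_u · r_v = 9*u*v,
  G = r_v · r_v = 9*u^2 + 1.
Evaluating at (u, v) = (0, -5): E = 226, F = 0, G = 1.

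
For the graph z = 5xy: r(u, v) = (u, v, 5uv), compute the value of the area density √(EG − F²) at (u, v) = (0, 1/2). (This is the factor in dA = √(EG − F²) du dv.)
√(EG − F²)|_{(0, 1/2)} = sqrt(29)/2

E = 25*v^2 + 1, F = 25*u*v, G = 25*u^2 + 1, so EG − F² = 25*u^2 + 25*v^2 + 1. Taking the positive square root: √(EG − F²) = sqrt(25*u^2 + 25*v^2 + 1). At (u, v) = (0, 1/2): sqrt(29)/2.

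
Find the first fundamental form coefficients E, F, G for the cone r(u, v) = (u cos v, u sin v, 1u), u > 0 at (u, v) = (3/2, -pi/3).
E = 2;  F = 0;  G = 9/4

Partials: r_u = (cos(v), sin(v), 1), r_v = (-u*sin(v), u*cos(v), 0). As functions of (u, v):
  E = r_u · r_u = 2,
  F = r_u · r_v = 0,
  G = r_v · r_v = u^2.
Evaluating at (u, v) = (3/2, -pi/3): E = 2, F = 0, G = 9/4.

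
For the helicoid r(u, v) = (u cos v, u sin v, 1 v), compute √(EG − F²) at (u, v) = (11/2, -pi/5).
√(EG − F²)|_{(11/2, -pi/5)} = 5*sqrt(5)/2

E = 1, F = 0, G = u^2 + 1; EG − F² = u^2 + 1; √(EG − F²) = sqrt(u^2 + 1). At the given point: 5*sqrt(5)/2.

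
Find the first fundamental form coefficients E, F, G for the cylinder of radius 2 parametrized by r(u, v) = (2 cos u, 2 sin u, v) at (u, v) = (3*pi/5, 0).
E = 4;  F = 0;  G = 1

Partials: r_u = (-2*sin(u), 2*cos(u), 0), r_v = (0, 0, 1). As functions of (u, v):
  E = r_u · r_u = 4,
  F = r_u · r_v = 0,
  G = r_v · r_v = 1.
Evaluating at (u, v) = (3*pi/5, 0): E = 4, F = 0, G = 1.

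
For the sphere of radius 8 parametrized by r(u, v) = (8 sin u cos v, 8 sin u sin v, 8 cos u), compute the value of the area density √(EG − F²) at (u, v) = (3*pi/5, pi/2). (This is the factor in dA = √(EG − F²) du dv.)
√(EG − F²)|_{(3*pi/5, pi/2)} = 16*sqrt(2*sqrt(5) + 10)

E = 64, F = 0, G = 64*sin(u)^2, so EG − F² = 4096*sin(u)^2. Taking the positive square root: √(EG − F²) = 64*Abs(sin(u)). At (u, v) = (3*pi/5, pi/2): 16*sqrt(2*sqrt(5) + 10).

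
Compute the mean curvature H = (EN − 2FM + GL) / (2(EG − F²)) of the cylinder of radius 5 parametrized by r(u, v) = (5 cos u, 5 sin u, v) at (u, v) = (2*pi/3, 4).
H = -1/10

With E = 25, F = 0, G = 1, L = -5, M = 0, N = 0, assemble
  H = (EN − 2FM + GL) / (2(EG − F²)) = -1/10.
At (u, v) = (2*pi/3, 4): H = -1/10.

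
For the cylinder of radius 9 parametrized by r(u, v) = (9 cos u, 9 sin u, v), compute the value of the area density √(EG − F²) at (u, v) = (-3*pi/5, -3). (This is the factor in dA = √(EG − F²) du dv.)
√(EG − F²)|_{(-3*pi/5, -3)} = 9

E = 81, F = 0, G = 1, so EG − F² = 81. Taking the positive square root: √(EG − F²) = 9. At (u, v) = (-3*pi/5, -3): 9.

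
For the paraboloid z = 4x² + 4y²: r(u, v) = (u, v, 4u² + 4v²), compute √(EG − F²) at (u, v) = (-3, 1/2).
√(EG − F²)|_{(-3, 1/2)} = sqrt(593)

E = 64*u^2 + 1, F = 64*u*v, G = 64*v^2 + 1; EG − F² = 64*u^2 + 64*v^2 + 1; √(EG − F²) = sqrt(64*u^2 + 64*v^2 + 1). At the given point: sqrt(593).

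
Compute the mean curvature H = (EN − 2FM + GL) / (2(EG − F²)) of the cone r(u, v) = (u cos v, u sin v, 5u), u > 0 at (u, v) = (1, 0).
H = 5*sqrt(26)/52

With E = 26, F = 0, G = u^2, L = 0, M = 0, N = 5*sqrt(26)*u^2/(26*Abs(u)), assemble
  H = (EN − 2FM + GL) / (2(EG − F²)) = 5*sqrt(26)/(52*Abs(u)).
At (u, v) = (1, 0): H = 5*sqrt(26)/52.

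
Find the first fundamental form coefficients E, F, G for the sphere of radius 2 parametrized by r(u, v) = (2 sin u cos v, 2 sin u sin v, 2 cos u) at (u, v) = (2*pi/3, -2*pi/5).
E = 4;  F = 0;  G = 3

Partials: r_u = (2*cos(u)*cos(v), 2*sin(v)*cos(u), -2*sin(u)), r_v = (-2*sin(u)*sin(v), 2*sin(u)*cos(v), 0). As functions of (u, v):
  E = r_u · r_u = 4,
  F = r_u · r_v = 0,
  G = r_v · r_v = 4*sin(u)^2.
Evaluating at (u, v) = (2*pi/3, -2*pi/5): E = 4, F = 0, G = 3.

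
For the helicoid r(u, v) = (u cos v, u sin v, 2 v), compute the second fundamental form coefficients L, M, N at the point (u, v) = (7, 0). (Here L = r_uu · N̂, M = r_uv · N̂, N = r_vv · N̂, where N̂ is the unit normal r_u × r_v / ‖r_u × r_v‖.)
L = 0;  M = -2*sqrt(53)/53;  N = 0

Compute the unit normal N̂(u, v) = (2*sin(v)/sqrt(u^2 + 4), -2*cos(v)/sqrt(u^2 + 4), u/sqrt(u^2 + 4)), and the second partials r_uu, r_uv, r_vv. Take dot products:
  L(u, v) = r_uu · N̂ = 0,
  M(u, v) = r_uv · N̂ = -2/sqrt(u^2 + 4),
  N(u, v) = r_vv · N̂ = 0.
Evaluating at (u, v) = (7, 0):
  L = 0, M = -2*sqrt(53)/53, N = 0.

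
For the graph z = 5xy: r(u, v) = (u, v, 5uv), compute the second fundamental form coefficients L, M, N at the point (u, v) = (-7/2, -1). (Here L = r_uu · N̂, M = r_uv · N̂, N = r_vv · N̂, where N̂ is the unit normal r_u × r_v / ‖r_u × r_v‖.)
L = 0;  M = 10*sqrt(1329)/1329;  N = 0

Compute the unit normal N̂(u, v) = (-5*v/sqrt(25*u^2 + 25*v^2 + 1), -5*u/sqrt(25*u^2 + 25*v^2 + 1), 1/sqrt(25*u^2 + 25*v^2 + 1)), and the second partials r_uu, r_uv, r_vv. Take dot products:
  L(u, v) = r_uu · N̂ = 0,
  M(u, v) = r_uv · N̂ = 5/sqrt(25*u^2 + 25*v^2 + 1),
  N(u, v) = r_vv · N̂ = 0.
Evaluating at (u, v) = (-7/2, -1):
  L = 0, M = 10*sqrt(1329)/1329, N = 0.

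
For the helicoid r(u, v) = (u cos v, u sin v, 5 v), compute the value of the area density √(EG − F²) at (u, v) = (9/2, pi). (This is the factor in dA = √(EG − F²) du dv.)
√(EG − F²)|_{(9/2, pi)} = sqrt(181)/2

E = 1, F = 0, G = u^2 + 25, so EG − F² = u^2 + 25. Taking the positive square root: √(EG − F²) = sqrt(u^2 + 25). At (u, v) = (9/2, pi): sqrt(181)/2.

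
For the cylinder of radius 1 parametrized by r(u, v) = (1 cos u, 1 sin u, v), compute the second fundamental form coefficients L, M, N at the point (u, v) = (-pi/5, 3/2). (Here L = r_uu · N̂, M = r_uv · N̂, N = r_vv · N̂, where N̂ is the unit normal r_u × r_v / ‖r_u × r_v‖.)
L = -1;  M = 0;  N = 0

Compute the unit normal N̂(u, v) = (cos(u), sin(u), 0), and the second partials r_uu, r_uv, r_vv. Take dot products:
  L(u, v) = r_uu · N̂ = -1,
  M(u, v) = r_uv · N̂ = 0,
  N(u, v) = r_vv · N̂ = 0.
Evaluating at (u, v) = (-pi/5, 3/2):
  L = -1, M = 0, N = 0.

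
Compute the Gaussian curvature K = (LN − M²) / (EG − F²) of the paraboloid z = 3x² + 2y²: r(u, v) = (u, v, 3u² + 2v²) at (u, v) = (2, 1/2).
K = 24/22201

Coefficients of the first fundamental form: E = 36*u^2 + 1, F = 24*u*v, G = 16*v^2 + 1.
Coefficients of the second fundamental form: L = 6/sqrt(36*u^2 + 16*v^2 + 1), M = 0, N = 4/sqrt(36*u^2 + 16*v^2 + 1).
Assemble K = (LN − M²)/(EG − F²) = 24/(1296*u^4 + 1152*u^2*v^2 + 72*u^2 + 256*v^4 + 32*v^2 + 1). At (u, v) = (2, 1/2): K = 24/22201.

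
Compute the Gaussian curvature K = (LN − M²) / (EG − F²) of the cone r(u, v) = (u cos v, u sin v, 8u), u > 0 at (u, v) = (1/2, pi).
K = 0

Coefficients of the first fundamental form: E = 65, F = 0, G = u^2.
Coefficients of the second fundamental form: L = 0, M = 0, N = 8*sqrt(65)*u^2/(65*Abs(u)).
Assemble K = (LN − M²)/(EG − F²) = 0. At (u, v) = (1/2, pi): K = 0.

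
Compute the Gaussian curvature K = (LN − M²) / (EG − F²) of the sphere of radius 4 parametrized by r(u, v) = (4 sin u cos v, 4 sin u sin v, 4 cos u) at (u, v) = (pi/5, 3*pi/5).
K = 1/16

Coefficients of the first fundamental form: E = 16, F = 0, G = 16*sin(u)^2.
Coefficients of the second fundamental form: L = -4*sin(u)/Abs(sin(u)), M = 0, N = -4*sin(u)^3/Abs(sin(u)).
Assemble K = (LN − M²)/(EG − F²) = 1/16. At (u, v) = (pi/5, 3*pi/5): K = 1/16.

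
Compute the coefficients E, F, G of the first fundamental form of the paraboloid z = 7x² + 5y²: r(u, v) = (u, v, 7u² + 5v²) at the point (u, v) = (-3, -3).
E = 1765;  F = 1260;  G = 901

Partials: r_u = (1, 0, 14*u), r_v = (0, 1, 10*v). As functions of (u, v):
  E = r_u · r_u = 196*u^2 + 1,
  F = r_u · r_v = 140*u*v,
  G = r_v · r_v = 100*v^2 + 1.
Evaluating at (u, v) = (-3, -3): E = 1765, F = 1260, G = 901.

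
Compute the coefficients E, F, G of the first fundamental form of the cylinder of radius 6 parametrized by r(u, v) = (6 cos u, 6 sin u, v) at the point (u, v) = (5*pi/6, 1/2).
E = 36;  F = 0;  G = 1

Partials: r_u = (-6*sin(u), 6*cos(u), 0), r_v = (0, 0, 1). As functions of (u, v):
  E = r_u · r_u = 36,
  F = r_u · r_v = 0,
  G = r_v · r_v = 1.
Evaluating at (u, v) = (5*pi/6, 1/2): E = 36, F = 0, G = 1.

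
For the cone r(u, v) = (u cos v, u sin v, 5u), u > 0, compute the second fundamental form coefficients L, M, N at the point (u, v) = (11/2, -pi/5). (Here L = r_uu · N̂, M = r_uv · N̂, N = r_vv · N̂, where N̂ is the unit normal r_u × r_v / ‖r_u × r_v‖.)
L = 0;  M = 0;  N = 55*sqrt(26)/52

Compute the unit normal N̂(u, v) = (-5*sqrt(26)*u*cos(v)/(26*Abs(u)), -5*sqrt(26)*u*sin(v)/(26*Abs(u)), sqrt(26)*u/(26*Abs(u))), and the second partials r_uu, r_uv, r_vv. Take dot products:
  L(u, v) = r_uu · N̂ = 0,
  M(u, v) = r_uv · N̂ = 0,
  N(u, v) = r_vv · N̂ = 5*sqrt(26)*u^2/(26*Abs(u)).
Evaluating at (u, v) = (11/2, -pi/5):
  L = 0, M = 0, N = 55*sqrt(26)/52.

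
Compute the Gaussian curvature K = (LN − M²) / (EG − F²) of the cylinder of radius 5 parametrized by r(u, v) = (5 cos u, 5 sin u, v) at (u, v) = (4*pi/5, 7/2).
K = 0

Coefficients of the first fundamental form: E = 25, F = 0, G = 1.
Coefficients of the second fundamental form: L = -5, M = 0, N = 0.
Assemble K = (LN − M²)/(EG − F²) = 0. At (u, v) = (4*pi/5, 7/2): K = 0.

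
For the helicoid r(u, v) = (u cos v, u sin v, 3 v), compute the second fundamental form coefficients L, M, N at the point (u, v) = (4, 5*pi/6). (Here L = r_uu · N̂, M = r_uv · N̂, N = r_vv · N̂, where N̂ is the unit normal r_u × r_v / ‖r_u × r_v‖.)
L = 0;  M = -3/5;  N = 0

Compute the unit normal N̂(u, v) = (3*sin(v)/sqrt(u^2 + 9), -3*cos(v)/sqrt(u^2 + 9), u/sqrt(u^2 + 9)), and the second partials r_uu, r_uv, r_vv. Take dot products:
  L(u, v) = r_uu · N̂ = 0,
  M(u, v) = r_uv · N̂ = -3/sqrt(u^2 + 9),
  N(u, v) = r_vv · N̂ = 0.
Evaluating at (u, v) = (4, 5*pi/6):
  L = 0, M = -3/5, N = 0.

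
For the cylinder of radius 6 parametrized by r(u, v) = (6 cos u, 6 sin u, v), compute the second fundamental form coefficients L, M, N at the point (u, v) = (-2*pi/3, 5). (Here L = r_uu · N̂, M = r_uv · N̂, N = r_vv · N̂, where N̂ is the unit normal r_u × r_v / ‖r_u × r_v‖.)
L = -6;  M = 0;  N = 0

Compute the unit normal N̂(u, v) = (cos(u), sin(u), 0), and the second partials r_uu, r_uv, r_vv. Take dot products:
  L(u, v) = r_uu · N̂ = -6,
  M(u, v) = r_uv · N̂ = 0,
  N(u, v) = r_vv · N̂ = 0.
Evaluating at (u, v) = (-2*pi/3, 5):
  L = -6, M = 0, N = 0.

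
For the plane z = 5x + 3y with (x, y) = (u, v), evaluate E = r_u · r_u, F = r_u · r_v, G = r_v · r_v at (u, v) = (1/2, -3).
E = 26;  F = 15;  G = 10

Partials: r_u = (1, 0, 5), r_v = (0, 1, 3). As functions of (u, v):
  E = r_u · r_u = 26,
  F = r_u · r_v = 15,
  G = r_v · r_v = 10.
Evaluating at (u, v) = (1/2, -3): E = 26, F = 15, G = 10.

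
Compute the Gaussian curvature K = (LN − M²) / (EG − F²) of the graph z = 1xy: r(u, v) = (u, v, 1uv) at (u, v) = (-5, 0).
K = -1/676

Coefficients of the first fundamental form: E = v^2 + 1, F = u*v, G = u^2 + 1.
Coefficients of the second fundamental form: L = 0, M = 1/sqrt(u^2 + v^2 + 1), N = 0.
Assemble K = (LN − M²)/(EG − F²) = 1/((u^2*v^2 - (u^2 + 1)*(v^2 + 1))*(u^2 + v^2 + 1)). At (u, v) = (-5, 0): K = -1/676.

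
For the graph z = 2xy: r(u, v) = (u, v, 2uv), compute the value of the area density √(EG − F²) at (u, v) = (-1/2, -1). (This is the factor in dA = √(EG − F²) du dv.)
√(EG − F²)|_{(-1/2, -1)} = sqrt(6)

E = 4*v^2 + 1, F = 4*u*v, G = 4*u^2 + 1, so EG − F² = 4*u^2 + 4*v^2 + 1. Taking the positive square root: √(EG − F²) = sqrt(4*u^2 + 4*v^2 + 1). At (u, v) = (-1/2, -1): sqrt(6).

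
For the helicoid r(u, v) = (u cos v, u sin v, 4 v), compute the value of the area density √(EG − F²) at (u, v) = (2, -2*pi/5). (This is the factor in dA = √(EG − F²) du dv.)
√(EG − F²)|_{(2, -2*pi/5)} = 2*sqrt(5)

E = 1, F = 0, G = u^2 + 16, so EG − F² = u^2 + 16. Taking the positive square root: √(EG − F²) = sqrt(u^2 + 16). At (u, v) = (2, -2*pi/5): 2*sqrt(5).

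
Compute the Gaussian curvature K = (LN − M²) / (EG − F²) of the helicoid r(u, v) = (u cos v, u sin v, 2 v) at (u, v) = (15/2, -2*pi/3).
K = -64/58081

Coefficients of the first fundamental form: E = 1, F = 0, G = u^2 + 4.
Coefficients of the second fundamental form: L = 0, M = -2/sqrt(u^2 + 4), N = 0.
Assemble K = (LN − M²)/(EG − F²) = -4/(u^2 + 4)^2. At (u, v) = (15/2, -2*pi/3): K = -64/58081.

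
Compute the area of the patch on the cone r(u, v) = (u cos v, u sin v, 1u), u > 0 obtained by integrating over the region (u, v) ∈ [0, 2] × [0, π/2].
Area = sqrt(2)*pi

Area = ∫∫ √(EG − F²) du dv with √(EG − F²) = sqrt(2)*Abs(u). Integrating over [0, 2] × [0, π/2] gives sqrt(2)*pi.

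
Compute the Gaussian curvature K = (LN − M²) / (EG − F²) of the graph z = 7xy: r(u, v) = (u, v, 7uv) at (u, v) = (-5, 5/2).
K = -784/37564641

Coefficients of the first fundamental form: E = 49*v^2 + 1, F = 49*u*v, G = 49*u^2 + 1.
Coefficients of the second fundamental form: L = 0, M = 7/sqrt(49*u^2 + 49*v^2 + 1), N = 0.
Assemble K = (LN − M²)/(EG − F²) = -49/(2401*u^4 + 4802*u^2*v^2 + 98*u^2 + 2401*v^4 + 98*v^2 + 1). At (u, v) = (-5, 5/2): K = -784/37564641.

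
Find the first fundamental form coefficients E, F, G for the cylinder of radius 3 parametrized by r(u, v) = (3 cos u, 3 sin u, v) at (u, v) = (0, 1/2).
E = 9;  F = 0;  G = 1

Partials: r_u = (-3*sin(u), 3*cos(u), 0), r_v = (0, 0, 1). As functions of (u, v):
  E = r_u · r_u = 9,
  F = r_u · r_v = 0,
  G = r_v · r_v = 1.
Evaluating at (u, v) = (0, 1/2): E = 9, F = 0, G = 1.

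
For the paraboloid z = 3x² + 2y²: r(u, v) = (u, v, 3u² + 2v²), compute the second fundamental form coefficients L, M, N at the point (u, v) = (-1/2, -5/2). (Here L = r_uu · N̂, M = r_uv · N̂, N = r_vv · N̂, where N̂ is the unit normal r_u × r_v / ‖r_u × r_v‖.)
L = 3*sqrt(110)/55;  M = 0;  N = 2*sqrt(110)/55

Compute the unit normal N̂(u, v) = (-6*u/sqrt(36*u^2 + 16*v^2 + 1), -4*v/sqrt(36*u^2 + 16*v^2 + 1), 1/sqrt(36*u^2 + 16*v^2 + 1)), and the second partials r_uu, r_uv, r_vv. Take dot products:
  L(u, v) = r_uu · N̂ = 6/sqrt(36*u^2 + 16*v^2 + 1),
  M(u, v) = r_uv · N̂ = 0,
  N(u, v) = r_vv · N̂ = 4/sqrt(36*u^2 + 16*v^2 + 1).
Evaluating at (u, v) = (-1/2, -5/2):
  L = 3*sqrt(110)/55, M = 0, N = 2*sqrt(110)/55.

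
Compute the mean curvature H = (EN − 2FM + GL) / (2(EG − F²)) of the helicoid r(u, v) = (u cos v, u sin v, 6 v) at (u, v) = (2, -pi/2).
H = 0

With E = 1, F = 0, G = u^2 + 36, L = 0, M = -6/sqrt(u^2 + 36), N = 0, assemble
  H = (EN − 2FM + GL) / (2(EG − F²)) = 0.
At (u, v) = (2, -pi/2): H = 0.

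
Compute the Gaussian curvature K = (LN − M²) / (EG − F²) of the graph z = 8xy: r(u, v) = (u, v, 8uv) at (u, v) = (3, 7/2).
K = -64/1852321

Coefficients of the first fundamental form: E = 64*v^2 + 1, F = 64*u*v, G = 64*u^2 + 1.
Coefficients of the second fundamental form: L = 0, M = 8/sqrt(64*u^2 + 64*v^2 + 1), N = 0.
Assemble K = (LN − M²)/(EG − F²) = -64/(4096*u^4 + 8192*u^2*v^2 + 128*u^2 + 4096*v^4 + 128*v^2 + 1). At (u, v) = (3, 7/2): K = -64/1852321.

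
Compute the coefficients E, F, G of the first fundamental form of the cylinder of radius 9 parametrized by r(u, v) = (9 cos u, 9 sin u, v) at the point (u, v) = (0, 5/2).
E = 81;  F = 0;  G = 1

Partials: r_u = (-9*sin(u), 9*cos(u), 0), r_v = (0, 0, 1). As functions of (u, v):
  E = r_u · r_u = 81,
  F = r_u · r_v = 0,
  G = r_v · r_v = 1.
Evaluating at (u, v) = (0, 5/2): E = 81, F = 0, G = 1.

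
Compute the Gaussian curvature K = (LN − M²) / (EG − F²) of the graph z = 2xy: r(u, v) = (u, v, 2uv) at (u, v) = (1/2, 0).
K = -1

Coefficients of the first fundamental form: E = 4*v^2 + 1, F = 4*u*v, G = 4*u^2 + 1.
Coefficients of the second fundamental form: L = 0, M = 2/sqrt(4*u^2 + 4*v^2 + 1), N = 0.
Assemble K = (LN − M²)/(EG − F²) = -4/(16*u^4 + 32*u^2*v^2 + 8*u^2 + 16*v^4 + 8*v^2 + 1). At (u, v) = (1/2, 0): K = -1.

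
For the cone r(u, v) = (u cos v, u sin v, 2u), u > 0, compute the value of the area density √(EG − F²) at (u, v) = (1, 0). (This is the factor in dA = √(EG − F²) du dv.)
√(EG − F²)|_{(1, 0)} = sqrt(5)

E = 5, F = 0, G = u^2, so EG − F² = 5*u^2. Taking the positive square root: √(EG − F²) = sqrt(5)*Abs(u). At (u, v) = (1, 0): sqrt(5).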